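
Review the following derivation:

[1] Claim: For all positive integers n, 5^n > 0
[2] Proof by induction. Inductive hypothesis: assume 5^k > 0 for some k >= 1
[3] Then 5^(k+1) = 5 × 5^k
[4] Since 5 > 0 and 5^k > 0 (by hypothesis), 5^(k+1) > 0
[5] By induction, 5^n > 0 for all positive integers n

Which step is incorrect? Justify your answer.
Step 5: By induction, 5^n > 0 for all positive integers n

Step 5 concludes the proof by induction, but no base case was ever established. A valid induction proof requires: (1) a base case proving 5^1 > 0, and (2) an inductive step showing IF 5^k > 0 THEN 5^(k+1) > 0. Steps 2-4 correctly establish the inductive step, but without the base case the conclusion in step 5 does not follow.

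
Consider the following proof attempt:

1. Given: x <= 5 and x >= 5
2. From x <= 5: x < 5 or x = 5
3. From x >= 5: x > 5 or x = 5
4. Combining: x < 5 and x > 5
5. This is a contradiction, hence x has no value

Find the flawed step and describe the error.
Step 4: Combining: x < 5 and x > 5

Step 4 incorrectly combines the conditions. From x <= 5 and x >= 5, the intersection is x = 5. The error treats the 'or' cases as 'and' requirements. The correct conclusion is that x = 5 is the unique solution, not that no solution exists.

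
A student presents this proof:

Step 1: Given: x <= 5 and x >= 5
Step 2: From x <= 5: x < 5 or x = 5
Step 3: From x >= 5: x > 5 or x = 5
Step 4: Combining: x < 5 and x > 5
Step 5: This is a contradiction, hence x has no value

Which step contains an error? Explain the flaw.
Step 4: Combining: x < 5 and x > 5

Step 4 incorrectly combines the conditions. From x <= 5 and x >= 5, the intersection is x = 5. The error treats the 'or' cases as 'and' requirements. The correct conclusion is that x = 5 is the unique solution, not that no solution exists.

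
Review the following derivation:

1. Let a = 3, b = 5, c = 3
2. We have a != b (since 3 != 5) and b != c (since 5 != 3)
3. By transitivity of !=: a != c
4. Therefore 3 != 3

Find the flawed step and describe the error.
Step 3: By transitivity of !=: a != c

Step 3 incorrectly applies transitivity to the '!=' relation. Transitivity states: if a R b and b R c, then a R c. However, '!=' is not transitive. Counterexample: 3 != 5 and 5 != 3, but 3 = 3 (both equal 3). Transitivity holds for relations like <, <=, =, but not for !=.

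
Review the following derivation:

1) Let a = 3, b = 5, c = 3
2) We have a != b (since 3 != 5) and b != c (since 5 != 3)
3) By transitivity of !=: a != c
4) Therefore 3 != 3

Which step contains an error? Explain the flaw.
Step 3: By transitivity of !=: a != c

Step 3 incorrectly applies transitivity to the '!=' relation. Transitivity states: if a R b and b R c, then a R c. However, '!=' is not transitive. Counterexample: 3 != 5 and 5 != 3, but 3 = 3 (both equal 3). Transitivity holds for relations like <, <=, =, but not for !=.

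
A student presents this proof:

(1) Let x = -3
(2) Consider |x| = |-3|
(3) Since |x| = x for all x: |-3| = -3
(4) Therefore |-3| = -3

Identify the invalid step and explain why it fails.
Step 3: Since |x| = x for all x: |-3| = -3

Step 3 incorrectly states that |x| = x for all x. The correct definition is |x| = x when x >= 0, and |x| = -x when x < 0. Since -3 < 0, we have |-3| = -(-3) = 3, not -3.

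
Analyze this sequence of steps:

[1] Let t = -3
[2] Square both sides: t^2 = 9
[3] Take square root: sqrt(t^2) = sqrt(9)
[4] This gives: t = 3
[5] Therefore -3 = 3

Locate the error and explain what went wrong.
Step 4: This gives: t = 3

Step 4 incorrectly states that sqrt(t^2) = t. The correct identity is sqrt(t^2) = |t|. Since t = -3 < 0, we have sqrt(t^2) = |-3| = 3, not t = -3.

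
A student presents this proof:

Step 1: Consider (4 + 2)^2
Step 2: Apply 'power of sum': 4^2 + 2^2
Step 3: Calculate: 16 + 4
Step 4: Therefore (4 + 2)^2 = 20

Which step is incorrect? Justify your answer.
Step 2: Apply 'power of sum': 4^2 + 2^2

Step 2 incorrectly applies a non-existent rule '(a+b)^n = a^n + b^n'. This is false in general. The correct expansion uses the binomial theorem. The actual value is (4 + 2)^2 = 6^2 = 36, not 20.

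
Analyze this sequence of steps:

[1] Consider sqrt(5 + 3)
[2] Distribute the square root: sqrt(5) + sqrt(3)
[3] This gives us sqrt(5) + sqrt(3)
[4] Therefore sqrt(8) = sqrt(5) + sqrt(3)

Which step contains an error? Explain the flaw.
Step 2: Distribute the square root: sqrt(5) + sqrt(3)

Step 2 incorrectly 'distributes' the square root over addition. The square root function does not distribute: sqrt(a + b) ≠ sqrt(a) + sqrt(b). In fact, sqrt(5 + 3) = sqrt(8) ≈ 2.8284, while sqrt(5) + sqrt(3) ≈ 3.9681.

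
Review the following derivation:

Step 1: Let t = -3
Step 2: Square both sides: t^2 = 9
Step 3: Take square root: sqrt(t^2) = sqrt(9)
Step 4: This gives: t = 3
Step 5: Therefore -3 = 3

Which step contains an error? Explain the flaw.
Step 4: This gives: t = 3

Step 4 incorrectly states that sqrt(t^2) = t. The correct identity is sqrt(t^2) = |t|. Since t = -3 < 0, we have sqrt(t^2) = |-3| = 3, not t = -3.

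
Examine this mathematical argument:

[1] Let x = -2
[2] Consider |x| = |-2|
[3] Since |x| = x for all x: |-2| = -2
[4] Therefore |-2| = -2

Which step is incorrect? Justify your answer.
Step 3: Since |x| = x for all x: |-2| = -2

Step 3 incorrectly states that |x| = x for all x. The correct definition is |x| = x when x >= 0, and |x| = -x when x < 0. Since -2 < 0, we have |-2| = -(-2) = 2, not -2.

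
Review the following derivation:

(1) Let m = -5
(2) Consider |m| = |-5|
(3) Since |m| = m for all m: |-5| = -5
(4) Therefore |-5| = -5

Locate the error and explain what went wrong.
Step 3: Since |m| = m for all m: |-5| = -5

Step 3 incorrectly states that |m| = m for all m. The correct definition is |m| = m when m >= 0, and |m| = -m when m < 0. Since -5 < 0, we have |-5| = -(-5) = 5, not -5.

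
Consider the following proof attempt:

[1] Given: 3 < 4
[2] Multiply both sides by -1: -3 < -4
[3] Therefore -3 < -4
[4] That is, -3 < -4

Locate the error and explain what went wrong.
Step 2: Multiply both sides by -1: -3 < -4

Step 2 multiplies both sides by -1 but fails to reverse the inequality sign. When multiplying (or dividing) an inequality by a negative number, the direction must be reversed. Since 3 < 4, we should get -3 > -4, i.e., -3 > -4.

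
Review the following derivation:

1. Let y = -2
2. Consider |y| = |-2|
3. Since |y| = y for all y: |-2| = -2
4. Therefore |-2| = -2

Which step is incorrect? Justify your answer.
Step 3: Since |y| = y for all y: |-2| = -2

Step 3 incorrectly states that |y| = y for all y. The correct definition is |y| = y when y >= 0, and |y| = -y when y < 0. Since -2 < 0, we have |-2| = -(-2) = 2, not -2.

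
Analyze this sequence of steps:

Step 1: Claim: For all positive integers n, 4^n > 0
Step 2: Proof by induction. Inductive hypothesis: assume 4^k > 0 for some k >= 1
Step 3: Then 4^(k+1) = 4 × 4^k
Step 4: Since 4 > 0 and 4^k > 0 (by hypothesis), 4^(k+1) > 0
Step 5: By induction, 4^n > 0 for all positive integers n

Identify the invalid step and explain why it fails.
Step 5: By induction, 4^n > 0 for all positive integers n

Step 5 concludes the proof by induction, but no base case was ever established. A valid induction proof requires: (1) a base case proving 4^1 > 0, and (2) an inductive step showing IF 4^k > 0 THEN 4^(k+1) > 0. Steps 2-4 correctly establish the inductive step, but without the base case the conclusion in step 5 does not follow.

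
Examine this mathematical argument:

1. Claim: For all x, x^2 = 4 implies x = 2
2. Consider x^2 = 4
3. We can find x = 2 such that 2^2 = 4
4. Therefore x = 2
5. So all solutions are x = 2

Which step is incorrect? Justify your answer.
Step 4: Therefore x = 2

Step 4 incorrectly concludes that x = 2 is the only solution. The proof shows that x = 2 is A solution (existence), but does not show it is the ONLY solution (uniqueness). In fact, x = -2 is also a solution since (-2)^2 = 4. Finding one solution doesn't prove there are no others.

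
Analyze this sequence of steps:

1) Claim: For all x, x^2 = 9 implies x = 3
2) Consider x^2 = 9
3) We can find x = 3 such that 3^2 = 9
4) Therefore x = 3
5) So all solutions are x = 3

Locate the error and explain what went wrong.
Step 4: Therefore x = 3

Step 4 incorrectly concludes that x = 3 is the only solution. The proof shows that x = 3 is A solution (existence), but does not show it is the ONLY solution (uniqueness). In fact, x = -3 is also a solution since (-3)^2 = 9. Finding one solution doesn't prove there are no others.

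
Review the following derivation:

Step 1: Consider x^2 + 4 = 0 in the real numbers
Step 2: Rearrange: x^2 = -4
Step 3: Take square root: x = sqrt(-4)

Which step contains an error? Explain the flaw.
Step 3: Take square root: x = sqrt(-4)

Step 3 takes the square root of -4, which is negative. In the real number system, the square root of a negative number is undefined. The equation x^2 + 4 = 0 has no real solutions. Square roots of negative numbers only exist in the complex numbers.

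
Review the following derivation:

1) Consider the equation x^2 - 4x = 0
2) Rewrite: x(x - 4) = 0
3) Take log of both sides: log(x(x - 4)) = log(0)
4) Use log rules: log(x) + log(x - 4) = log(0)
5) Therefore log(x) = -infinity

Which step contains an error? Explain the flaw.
Step 3: Take log of both sides: log(x(x - 4)) = log(0)

Step 3 takes the logarithm of both sides, resulting in log(0) on the right side. The logarithm is only defined for positive numbers; log(0) is undefined (approaches negative infinity). This operation is invalid.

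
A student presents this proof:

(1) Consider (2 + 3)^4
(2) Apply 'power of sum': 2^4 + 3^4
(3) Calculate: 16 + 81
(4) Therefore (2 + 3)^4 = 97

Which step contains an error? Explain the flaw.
Step 2: Apply 'power of sum': 2^4 + 3^4

Step 2 incorrectly applies a non-existent rule '(a+b)^n = a^n + b^n'. This is false in general. The correct expansion uses the binomial theorem. The actual value is (2 + 3)^4 = 5^4 = 625, not 97.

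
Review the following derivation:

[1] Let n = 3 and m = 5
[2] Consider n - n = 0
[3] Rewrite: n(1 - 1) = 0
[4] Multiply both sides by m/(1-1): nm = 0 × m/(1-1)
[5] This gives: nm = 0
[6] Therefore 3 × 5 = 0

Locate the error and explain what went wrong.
Step 4: Multiply both sides by m/(1-1): nm = 0 × m/(1-1)

Step 4 multiplies both sides by m/(1-1). However, 1-1 = 0, so this is multiplication by m/0, which is undefined. We cannot multiply by an undefined expression.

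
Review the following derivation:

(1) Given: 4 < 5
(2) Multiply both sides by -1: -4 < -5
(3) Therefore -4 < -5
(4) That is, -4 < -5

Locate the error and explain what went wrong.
Step 2: Multiply both sides by -1: -4 < -5

Step 2 multiplies both sides by -1 but fails to reverse the inequality sign. When multiplying (or dividing) an inequality by a negative number, the direction must be reversed. Since 4 < 5, we should get -4 > -5, i.e., -4 > -5.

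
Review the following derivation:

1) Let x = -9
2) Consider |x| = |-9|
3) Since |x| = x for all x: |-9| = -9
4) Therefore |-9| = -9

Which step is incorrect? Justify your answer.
Step 3: Since |x| = x for all x: |-9| = -9

Step 3 incorrectly states that |x| = x for all x. The correct definition is |x| = x when x >= 0, and |x| = -x when x < 0. Since -9 < 0, we have |-9| = -(-9) = 9, not -9.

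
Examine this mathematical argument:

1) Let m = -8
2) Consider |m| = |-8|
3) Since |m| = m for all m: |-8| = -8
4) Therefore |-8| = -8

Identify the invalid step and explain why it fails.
Step 3: Since |m| = m for all m: |-8| = -8

Step 3 incorrectly states that |m| = m for all m. The correct definition is |m| = m when m >= 0, and |m| = -m when m < 0. Since -8 < 0, we have |-8| = -(-8) = 8, not -8.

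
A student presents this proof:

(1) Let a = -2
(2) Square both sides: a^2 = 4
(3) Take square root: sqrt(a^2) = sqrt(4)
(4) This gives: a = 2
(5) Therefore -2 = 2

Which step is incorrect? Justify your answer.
Step 4: This gives: a = 2

Step 4 incorrectly states that sqrt(a^2) = a. The correct identity is sqrt(a^2) = |a|. Since a = -2 < 0, we have sqrt(a^2) = |-2| = 2, not a = -2.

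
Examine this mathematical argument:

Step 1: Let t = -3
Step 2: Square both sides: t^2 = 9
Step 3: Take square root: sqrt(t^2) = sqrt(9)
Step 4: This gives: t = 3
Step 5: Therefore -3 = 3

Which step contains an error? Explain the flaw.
Step 4: This gives: t = 3

Step 4 incorrectly states that sqrt(t^2) = t. The correct identity is sqrt(t^2) = |t|. Since t = -3 < 0, we have sqrt(t^2) = |-3| = 3, not t = -3.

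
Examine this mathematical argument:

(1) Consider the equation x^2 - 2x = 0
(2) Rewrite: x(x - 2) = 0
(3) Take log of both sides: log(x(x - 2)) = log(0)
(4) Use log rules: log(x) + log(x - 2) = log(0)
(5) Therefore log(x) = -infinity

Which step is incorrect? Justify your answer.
Step 3: Take log of both sides: log(x(x - 2)) = log(0)

Step 3 takes the logarithm of both sides, resulting in log(0) on the right side. The logarithm is only defined for positive numbers; log(0) is undefined (approaches negative infinity). This operation is invalid.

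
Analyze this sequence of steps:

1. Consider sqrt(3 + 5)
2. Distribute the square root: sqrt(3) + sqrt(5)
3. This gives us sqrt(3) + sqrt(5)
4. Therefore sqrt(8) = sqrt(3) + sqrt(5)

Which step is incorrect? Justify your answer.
Step 2: Distribute the square root: sqrt(3) + sqrt(5)

Step 2 incorrectly 'distributes' the square root over addition. The square root function does not distribute: sqrt(a + b) ≠ sqrt(a) + sqrt(b). In fact, sqrt(3 + 5) = sqrt(8) ≈ 2.8284, while sqrt(3) + sqrt(5) ≈ 3.9681.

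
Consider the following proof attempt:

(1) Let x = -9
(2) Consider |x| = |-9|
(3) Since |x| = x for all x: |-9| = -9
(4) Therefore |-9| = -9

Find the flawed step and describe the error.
Step 3: Since |x| = x for all x: |-9| = -9

Step 3 incorrectly states that |x| = x for all x. The correct definition is |x| = x when x >= 0, and |x| = -x when x < 0. Since -9 < 0, we have |-9| = -(-9) = 9, not -9.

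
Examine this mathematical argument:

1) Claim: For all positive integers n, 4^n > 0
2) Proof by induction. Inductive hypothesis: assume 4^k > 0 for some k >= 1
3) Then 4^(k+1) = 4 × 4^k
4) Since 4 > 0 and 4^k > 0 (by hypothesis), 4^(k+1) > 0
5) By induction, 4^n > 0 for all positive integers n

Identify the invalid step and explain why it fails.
Step 5: By induction, 4^n > 0 for all positive integers n

Step 5 concludes the proof by induction, but no base case was ever established. A valid induction proof requires: (1) a base case proving 4^1 > 0, and (2) an inductive step showing IF 4^k > 0 THEN 4^(k+1) > 0. Steps 2-4 correctly establish the inductive step, but without the base case the conclusion in step 5 does not follow.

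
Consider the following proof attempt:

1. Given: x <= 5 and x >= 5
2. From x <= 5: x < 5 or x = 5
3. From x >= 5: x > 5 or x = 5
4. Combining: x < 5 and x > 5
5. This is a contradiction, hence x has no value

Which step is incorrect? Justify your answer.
Step 4: Combining: x < 5 and x > 5

Step 4 incorrectly combines the conditions. From x <= 5 and x >= 5, the intersection is x = 5. The error treats the 'or' cases as 'and' requirements. The correct conclusion is that x = 5 is the unique solution, not that no solution exists.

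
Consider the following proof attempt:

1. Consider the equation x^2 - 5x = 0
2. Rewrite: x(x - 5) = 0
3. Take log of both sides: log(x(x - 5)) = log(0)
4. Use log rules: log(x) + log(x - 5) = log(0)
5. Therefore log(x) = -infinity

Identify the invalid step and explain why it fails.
Step 3: Take log of both sides: log(x(x - 5)) = log(0)

Step 3 takes the logarithm of both sides, resulting in log(0) on the right side. The logarithm is only defined for positive numbers; log(0) is undefined (approaches negative infinity). This operation is invalid.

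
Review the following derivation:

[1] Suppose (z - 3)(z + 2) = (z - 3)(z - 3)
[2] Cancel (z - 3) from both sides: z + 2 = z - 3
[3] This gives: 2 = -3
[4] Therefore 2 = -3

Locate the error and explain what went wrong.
Step 2: Cancel (z - 3) from both sides: z + 2 = z - 3

Step 2 cancels (z - 3) from both sides. This is only valid if (z - 3) ≠ 0, i.e., z ≠ 3. When z = 3, both sides equal zero regardless of the other factors. The correct approach requires considering z = 3 as a separate case.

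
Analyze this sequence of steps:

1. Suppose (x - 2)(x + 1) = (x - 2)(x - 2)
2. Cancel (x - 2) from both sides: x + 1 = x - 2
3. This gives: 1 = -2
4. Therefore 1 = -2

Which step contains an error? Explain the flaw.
Step 2: Cancel (x - 2) from both sides: x + 1 = x - 2

Step 2 cancels (x - 2) from both sides. This is only valid if (x - 2) ≠ 0, i.e., x ≠ 2. When x = 2, both sides equal zero regardless of the other factors. The correct approach requires considering x = 2 as a separate case.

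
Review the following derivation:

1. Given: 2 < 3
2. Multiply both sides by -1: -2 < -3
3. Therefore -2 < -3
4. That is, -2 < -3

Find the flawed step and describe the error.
Step 2: Multiply both sides by -1: -2 < -3

Step 2 multiplies both sides by -1 but fails to reverse the inequality sign. When multiplying (or dividing) an inequality by a negative number, the direction must be reversed. Since 2 < 3, we should get -2 > -3, i.e., -2 > -3.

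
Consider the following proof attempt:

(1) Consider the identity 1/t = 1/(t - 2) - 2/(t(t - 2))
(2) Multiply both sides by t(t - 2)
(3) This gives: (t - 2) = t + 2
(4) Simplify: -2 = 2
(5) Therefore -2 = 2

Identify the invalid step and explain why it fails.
Step 3: This gives: (t - 2) = t + 2

Step 3 makes a sign error when clearing denominators. Multiplying -2/(t(t - 2)) by t(t - 2) gives -2, not +2. The correct result is (t - 2) = t - 2, which is trivially true, not (t - 2) = t + 2. (Step 1 is a valid identity: 1/(t - 2) - 2/(t(t - 2)) = (t - 2)/(t(t - 2)) = 1/t.)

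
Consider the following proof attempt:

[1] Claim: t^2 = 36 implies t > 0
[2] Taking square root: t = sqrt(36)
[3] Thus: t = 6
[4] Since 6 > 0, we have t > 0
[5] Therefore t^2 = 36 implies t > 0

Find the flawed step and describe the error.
Step 2: Taking square root: t = sqrt(36)

Step 2 takes the square root and assumes the positive root only. The equation t^2 = 36 actually has two solutions: t = 6 and t = -6. The proof silently assumes t > 0 without justification, then uses this assumption to conclude t > 0, which is circular. The counterexample t = -6 shows the claim is false.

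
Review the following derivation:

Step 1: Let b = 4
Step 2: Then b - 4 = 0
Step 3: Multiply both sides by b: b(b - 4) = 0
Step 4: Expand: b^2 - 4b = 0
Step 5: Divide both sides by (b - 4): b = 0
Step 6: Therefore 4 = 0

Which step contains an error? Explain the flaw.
Step 5: Divide both sides by (b - 4): b = 0

Step 5 divides both sides by (b - 4). However, since b = 4, we have (b - 4) = 0. Division by zero is undefined, making this step invalid.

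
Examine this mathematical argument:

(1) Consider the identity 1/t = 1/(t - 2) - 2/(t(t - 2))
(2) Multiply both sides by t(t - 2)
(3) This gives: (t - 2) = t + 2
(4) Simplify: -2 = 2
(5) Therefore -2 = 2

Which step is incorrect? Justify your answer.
Step 3: This gives: (t - 2) = t + 2

Step 3 makes a sign error when clearing denominators. Multiplying -2/(t(t - 2)) by t(t - 2) gives -2, not +2. The correct result is (t - 2) = t - 2, which is trivially true, not (t - 2) = t + 2. (Step 1 is a valid identity: 1/(t - 2) - 2/(t(t - 2)) = (t - 2)/(t(t - 2)) = 1/t.)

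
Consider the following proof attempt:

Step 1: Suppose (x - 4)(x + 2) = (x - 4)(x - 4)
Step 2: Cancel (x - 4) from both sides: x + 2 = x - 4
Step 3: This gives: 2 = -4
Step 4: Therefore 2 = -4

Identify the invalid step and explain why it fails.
Step 2: Cancel (x - 4) from both sides: x + 2 = x - 4

Step 2 cancels (x - 4) from both sides. This is only valid if (x - 4) ≠ 0, i.e., x ≠ 4. When x = 4, both sides equal zero regardless of the other factors. The correct approach requires considering x = 4 as a separate case.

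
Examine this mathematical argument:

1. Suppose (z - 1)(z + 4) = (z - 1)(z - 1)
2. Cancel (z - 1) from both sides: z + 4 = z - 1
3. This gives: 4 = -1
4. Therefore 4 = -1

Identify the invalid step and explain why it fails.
Step 2: Cancel (z - 1) from both sides: z + 4 = z - 1

Step 2 cancels (z - 1) from both sides. This is only valid if (z - 1) ≠ 0, i.e., z ≠ 1. When z = 1, both sides equal zero regardless of the other factors. The correct approach requires considering z = 1 as a separate case.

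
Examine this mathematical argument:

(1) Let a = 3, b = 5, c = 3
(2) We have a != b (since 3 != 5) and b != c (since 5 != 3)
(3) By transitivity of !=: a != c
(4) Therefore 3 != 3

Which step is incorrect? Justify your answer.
Step 3: By transitivity of !=: a != c

Step 3 incorrectly applies transitivity to the '!=' relation. Transitivity states: if a R b and b R c, then a R c. However, '!=' is not transitive. Counterexample: 3 != 5 and 5 != 3, but 3 = 3 (both equal 3). Transitivity holds for relations like <, <=, =, but not for !=.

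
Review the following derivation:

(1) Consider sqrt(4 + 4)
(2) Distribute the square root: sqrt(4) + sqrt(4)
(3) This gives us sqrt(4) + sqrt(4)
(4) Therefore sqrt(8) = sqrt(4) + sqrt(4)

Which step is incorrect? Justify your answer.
Step 2: Distribute the square root: sqrt(4) + sqrt(4)

Step 2 incorrectly 'distributes' the square root over addition. The square root function does not distribute: sqrt(a + b) ≠ sqrt(a) + sqrt(b). In fact, sqrt(4 + 4) = sqrt(8) ≈ 2.8284, while sqrt(4) + sqrt(4) ≈ 4.0000.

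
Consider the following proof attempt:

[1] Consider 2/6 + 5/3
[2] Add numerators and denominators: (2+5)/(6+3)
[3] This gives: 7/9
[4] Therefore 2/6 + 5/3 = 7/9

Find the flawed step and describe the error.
Step 2: Add numerators and denominators: (2+5)/(6+3)

Step 2 incorrectly adds fractions by separately adding numerators and denominators. This is wrong. The correct method requires a common denominator: 2/6 + 5/3 = (2×3 + 5×6)/(6×3) = 36/18 = 2. The method used gives 7/9, which is different.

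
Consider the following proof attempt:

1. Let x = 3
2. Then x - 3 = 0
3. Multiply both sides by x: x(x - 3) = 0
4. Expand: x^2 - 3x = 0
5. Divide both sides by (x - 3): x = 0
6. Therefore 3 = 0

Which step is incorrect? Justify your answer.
Step 5: Divide both sides by (x - 3): x = 0

Step 5 divides both sides by (x - 3). However, since x = 3, we have (x - 3) = 0. Division by zero is undefined, making this step invalid.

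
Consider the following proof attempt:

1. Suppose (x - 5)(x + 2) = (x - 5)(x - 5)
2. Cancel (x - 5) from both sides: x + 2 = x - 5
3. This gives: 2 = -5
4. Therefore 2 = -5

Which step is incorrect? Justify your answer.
Step 2: Cancel (x - 5) from both sides: x + 2 = x - 5

Step 2 cancels (x - 5) from both sides. This is only valid if (x - 5) ≠ 0, i.e., x ≠ 5. When x = 5, both sides equal zero regardless of the other factors. The correct approach requires considering x = 5 as a separate case.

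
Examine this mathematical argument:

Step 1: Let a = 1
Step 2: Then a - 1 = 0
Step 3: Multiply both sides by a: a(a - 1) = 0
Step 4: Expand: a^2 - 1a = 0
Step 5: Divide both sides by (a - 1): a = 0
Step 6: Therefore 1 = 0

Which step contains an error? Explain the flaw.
Step 5: Divide both sides by (a - 1): a = 0

Step 5 divides both sides by (a - 1). However, since a = 1, we have (a - 1) = 0. Division by zero is undefined, making this step invalid.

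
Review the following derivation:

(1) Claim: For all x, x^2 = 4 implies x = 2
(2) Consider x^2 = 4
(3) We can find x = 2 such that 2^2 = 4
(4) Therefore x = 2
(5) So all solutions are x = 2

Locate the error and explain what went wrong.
Step 4: Therefore x = 2

Step 4 incorrectly concludes that x = 2 is the only solution. The proof shows that x = 2 is A solution (existence), but does not show it is the ONLY solution (uniqueness). In fact, x = -2 is also a solution since (-2)^2 = 4. Finding one solution doesn't prove there are no others.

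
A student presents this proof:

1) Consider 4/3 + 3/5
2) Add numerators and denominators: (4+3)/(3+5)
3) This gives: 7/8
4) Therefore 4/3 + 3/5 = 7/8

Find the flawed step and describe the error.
Step 2: Add numerators and denominators: (4+3)/(3+5)

Step 2 incorrectly adds fractions by separately adding numerators and denominators. This is wrong. The correct method requires a common denominator: 4/3 + 3/5 = (4×5 + 3×3)/(3×5) = 29/15 = 29/15. The method used gives 7/8, which is different.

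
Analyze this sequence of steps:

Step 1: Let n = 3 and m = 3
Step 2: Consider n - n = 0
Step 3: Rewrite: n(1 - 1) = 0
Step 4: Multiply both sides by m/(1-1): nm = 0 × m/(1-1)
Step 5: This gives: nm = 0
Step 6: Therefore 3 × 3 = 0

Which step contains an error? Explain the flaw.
Step 4: Multiply both sides by m/(1-1): nm = 0 × m/(1-1)

Step 4 multiplies both sides by m/(1-1). However, 1-1 = 0, so this is multiplication by m/0, which is undefined. We cannot multiply by an undefined expression.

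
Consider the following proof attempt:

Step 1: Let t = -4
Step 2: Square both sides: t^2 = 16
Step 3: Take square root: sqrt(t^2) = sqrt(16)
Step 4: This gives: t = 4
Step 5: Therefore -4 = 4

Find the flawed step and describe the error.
Step 4: This gives: t = 4

Step 4 incorrectly states that sqrt(t^2) = t. The correct identity is sqrt(t^2) = |t|. Since t = -4 < 0, we have sqrt(t^2) = |-4| = 4, not t = -4.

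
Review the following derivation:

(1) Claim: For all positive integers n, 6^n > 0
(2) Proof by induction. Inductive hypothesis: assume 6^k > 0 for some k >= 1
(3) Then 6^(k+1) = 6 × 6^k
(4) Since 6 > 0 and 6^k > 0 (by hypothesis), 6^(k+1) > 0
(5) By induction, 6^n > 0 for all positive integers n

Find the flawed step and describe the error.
Step 5: By induction, 6^n > 0 for all positive integers n

Step 5 concludes the proof by induction, but no base case was ever established. A valid induction proof requires: (1) a base case proving 6^1 > 0, and (2) an inductive step showing IF 6^k > 0 THEN 6^(k+1) > 0. Steps 2-4 correctly establish the inductive step, but without the base case the conclusion in step 5 does not follow.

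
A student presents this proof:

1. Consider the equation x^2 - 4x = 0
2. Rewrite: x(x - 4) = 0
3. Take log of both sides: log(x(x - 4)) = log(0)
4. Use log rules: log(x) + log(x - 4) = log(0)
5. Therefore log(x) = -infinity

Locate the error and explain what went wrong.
Step 3: Take log of both sides: log(x(x - 4)) = log(0)

Step 3 takes the logarithm of both sides, resulting in log(0) on the right side. The logarithm is only defined for positive numbers; log(0) is undefined (approaches negative infinity). This operation is invalid.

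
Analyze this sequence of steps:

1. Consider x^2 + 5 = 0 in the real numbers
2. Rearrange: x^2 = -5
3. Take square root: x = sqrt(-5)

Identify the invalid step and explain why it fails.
Step 3: Take square root: x = sqrt(-5)

Step 3 takes the square root of -5, which is negative. In the real number system, the square root of a negative number is undefined. The equation x^2 + 5 = 0 has no real solutions. Square roots of negative numbers only exist in the complex numbers.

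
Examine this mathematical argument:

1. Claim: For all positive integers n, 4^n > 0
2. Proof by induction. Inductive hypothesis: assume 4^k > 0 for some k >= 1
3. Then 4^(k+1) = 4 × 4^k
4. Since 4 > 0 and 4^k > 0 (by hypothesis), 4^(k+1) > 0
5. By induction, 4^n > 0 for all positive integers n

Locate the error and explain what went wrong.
Step 5: By induction, 4^n > 0 for all positive integers n

Step 5 concludes the proof by induction, but no base case was ever established. A valid induction proof requires: (1) a base case proving 4^1 > 0, and (2) an inductive step showing IF 4^k > 0 THEN 4^(k+1) > 0. Steps 2-4 correctly establish the inductive step, but without the base case the conclusion in step 5 does not follow.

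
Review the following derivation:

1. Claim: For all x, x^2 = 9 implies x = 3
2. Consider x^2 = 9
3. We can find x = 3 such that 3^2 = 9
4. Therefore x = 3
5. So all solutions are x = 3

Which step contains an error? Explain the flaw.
Step 4: Therefore x = 3

Step 4 incorrectly concludes that x = 3 is the only solution. The proof shows that x = 3 is A solution (existence), but does not show it is the ONLY solution (uniqueness). In fact, x = -3 is also a solution since (-3)^2 = 9. Finding one solution doesn't prove there are no others.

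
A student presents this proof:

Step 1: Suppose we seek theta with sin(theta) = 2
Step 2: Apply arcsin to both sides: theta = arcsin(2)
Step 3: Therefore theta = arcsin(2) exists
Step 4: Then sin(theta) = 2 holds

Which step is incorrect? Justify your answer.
Step 2: Apply arcsin to both sides: theta = arcsin(2)

Step 2 applies arcsin to 2. However, arcsin(x) is only defined for x in [-1, 1] because sin(theta) can only produce values in that range. Since |2| > 1, arcsin(2) is undefined. There is no angle whose sine equals 2.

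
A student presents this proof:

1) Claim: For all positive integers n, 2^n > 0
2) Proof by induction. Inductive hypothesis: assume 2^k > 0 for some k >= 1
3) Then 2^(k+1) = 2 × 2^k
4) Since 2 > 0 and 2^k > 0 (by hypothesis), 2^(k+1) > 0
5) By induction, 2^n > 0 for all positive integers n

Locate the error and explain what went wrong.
Step 5: By induction, 2^n > 0 for all positive integers n

Step 5 concludes the proof by induction, but no base case was ever established. A valid induction proof requires: (1) a base case proving 2^1 > 0, and (2) an inductive step showing IF 2^k > 0 THEN 2^(k+1) > 0. Steps 2-4 correctly establish the inductive step, but without the base case the conclusion in step 5 does not follow.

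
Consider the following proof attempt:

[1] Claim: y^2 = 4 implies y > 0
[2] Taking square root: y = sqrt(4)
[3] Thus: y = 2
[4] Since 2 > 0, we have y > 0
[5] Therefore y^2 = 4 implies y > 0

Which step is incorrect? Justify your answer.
Step 2: Taking square root: y = sqrt(4)

Step 2 takes the square root and assumes the positive root only. The equation y^2 = 4 actually has two solutions: y = 2 and y = -2. The proof silently assumes y > 0 without justification, then uses this assumption to conclude y > 0, which is circular. The counterexample y = -2 shows the claim is false.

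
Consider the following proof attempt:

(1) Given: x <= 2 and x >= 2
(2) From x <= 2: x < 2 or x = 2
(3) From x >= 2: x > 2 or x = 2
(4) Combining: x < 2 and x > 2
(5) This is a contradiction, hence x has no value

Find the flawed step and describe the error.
Step 4: Combining: x < 2 and x > 2

Step 4 incorrectly combines the conditions. From x <= 2 and x >= 2, the intersection is x = 2. The error treats the 'or' cases as 'and' requirements. The correct conclusion is that x = 2 is the unique solution, not that no solution exists.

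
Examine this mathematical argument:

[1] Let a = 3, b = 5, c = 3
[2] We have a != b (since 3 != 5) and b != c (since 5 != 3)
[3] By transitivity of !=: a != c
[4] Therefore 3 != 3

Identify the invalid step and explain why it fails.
Step 3: By transitivity of !=: a != c

Step 3 incorrectly applies transitivity to the '!=' relation. Transitivity states: if a R b and b R c, then a R c. However, '!=' is not transitive. Counterexample: 3 != 5 and 5 != 3, but 3 = 3 (both equal 3). Transitivity holds for relations like <, <=, =, but not for !=.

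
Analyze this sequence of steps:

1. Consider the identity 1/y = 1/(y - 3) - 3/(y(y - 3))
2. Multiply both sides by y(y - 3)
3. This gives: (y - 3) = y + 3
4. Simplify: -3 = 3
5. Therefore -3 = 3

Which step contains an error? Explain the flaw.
Step 3: This gives: (y - 3) = y + 3

Step 3 makes a sign error when clearing denominators. Multiplying -3/(y(y - 3)) by y(y - 3) gives -3, not +3. The correct result is (y - 3) = y - 3, which is trivially true, not (y - 3) = y + 3. (Step 1 is a valid identity: 1/(y - 3) - 3/(y(y - 3)) = (y - 3)/(y(y - 3)) = 1/y.)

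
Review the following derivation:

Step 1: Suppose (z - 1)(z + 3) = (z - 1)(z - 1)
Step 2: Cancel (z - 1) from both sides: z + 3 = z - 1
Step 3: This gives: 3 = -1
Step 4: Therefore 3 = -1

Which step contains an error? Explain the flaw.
Step 2: Cancel (z - 1) from both sides: z + 3 = z - 1

Step 2 cancels (z - 1) from both sides. This is only valid if (z - 1) ≠ 0, i.e., z ≠ 1. When z = 1, both sides equal zero regardless of the other factors. The correct approach requires considering z = 1 as a separate case.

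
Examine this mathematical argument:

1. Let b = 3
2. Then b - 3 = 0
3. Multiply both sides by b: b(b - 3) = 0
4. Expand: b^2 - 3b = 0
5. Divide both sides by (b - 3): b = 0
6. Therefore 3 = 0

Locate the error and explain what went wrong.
Step 5: Divide both sides by (b - 3): b = 0

Step 5 divides both sides by (b - 3). However, since b = 3, we have (b - 3) = 0. Division by zero is undefined, making this step invalid.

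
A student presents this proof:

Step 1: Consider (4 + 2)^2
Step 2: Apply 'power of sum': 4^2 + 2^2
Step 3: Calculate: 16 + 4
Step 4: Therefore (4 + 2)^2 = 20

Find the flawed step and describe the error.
Step 2: Apply 'power of sum': 4^2 + 2^2

Step 2 incorrectly applies a non-existent rule '(a+b)^n = a^n + b^n'. This is false in general. The correct expansion uses the binomial theorem. The actual value is (4 + 2)^2 = 6^2 = 36, not 20.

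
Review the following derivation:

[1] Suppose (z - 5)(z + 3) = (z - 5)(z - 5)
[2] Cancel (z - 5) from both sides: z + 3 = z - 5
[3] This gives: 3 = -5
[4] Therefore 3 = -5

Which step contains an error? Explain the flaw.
Step 2: Cancel (z - 5) from both sides: z + 3 = z - 5

Step 2 cancels (z - 5) from both sides. This is only valid if (z - 5) ≠ 0, i.e., z ≠ 5. When z = 5, both sides equal zero regardless of the other factors. The correct approach requires considering z = 5 as a separate case.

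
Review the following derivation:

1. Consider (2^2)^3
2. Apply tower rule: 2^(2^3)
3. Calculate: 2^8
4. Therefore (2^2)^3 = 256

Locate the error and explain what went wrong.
Step 2: Apply tower rule: 2^(2^3)

Step 2 incorrectly states that (a^b)^c = a^(b^c). The correct rule is (a^b)^c = a^(b×c). The actual value is (2^2)^3 = 2^6 = 64, not 2^8 = 256.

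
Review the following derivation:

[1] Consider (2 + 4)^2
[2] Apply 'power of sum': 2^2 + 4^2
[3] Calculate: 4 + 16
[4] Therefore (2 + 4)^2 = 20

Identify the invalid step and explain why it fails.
Step 2: Apply 'power of sum': 2^2 + 4^2

Step 2 incorrectly applies a non-existent rule '(a+b)^n = a^n + b^n'. This is false in general. The correct expansion uses the binomial theorem. The actual value is (2 + 4)^2 = 6^2 = 36, not 20.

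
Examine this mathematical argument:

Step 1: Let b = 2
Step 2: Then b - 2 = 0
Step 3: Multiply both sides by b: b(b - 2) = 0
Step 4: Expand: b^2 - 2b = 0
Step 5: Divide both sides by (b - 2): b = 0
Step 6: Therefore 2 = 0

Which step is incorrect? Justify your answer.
Step 5: Divide both sides by (b - 2): b = 0

Step 5 divides both sides by (b - 2). However, since b = 2, we have (b - 2) = 0. Division by zero is undefined, making this step invalid.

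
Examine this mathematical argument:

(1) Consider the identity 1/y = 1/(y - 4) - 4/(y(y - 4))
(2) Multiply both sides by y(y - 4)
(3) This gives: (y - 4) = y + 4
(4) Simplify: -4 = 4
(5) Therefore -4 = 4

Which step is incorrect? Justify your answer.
Step 3: This gives: (y - 4) = y + 4

Step 3 makes a sign error when clearing denominators. Multiplying -4/(y(y - 4)) by y(y - 4) gives -4, not +4. The correct result is (y - 4) = y - 4, which is trivially true, not (y - 4) = y + 4. (Step 1 is a valid identity: 1/(y - 4) - 4/(y(y - 4)) = (y - 4)/(y(y - 4)) = 1/y.)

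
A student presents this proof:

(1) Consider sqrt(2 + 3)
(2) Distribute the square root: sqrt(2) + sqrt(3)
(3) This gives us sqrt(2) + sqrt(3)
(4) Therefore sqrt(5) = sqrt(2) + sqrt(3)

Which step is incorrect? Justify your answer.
Step 2: Distribute the square root: sqrt(2) + sqrt(3)

Step 2 incorrectly 'distributes' the square root over addition. The square root function does not distribute: sqrt(a + b) ≠ sqrt(a) + sqrt(b). In fact, sqrt(2 + 3) = sqrt(5) ≈ 2.2361, while sqrt(2) + sqrt(3) ≈ 3.1463.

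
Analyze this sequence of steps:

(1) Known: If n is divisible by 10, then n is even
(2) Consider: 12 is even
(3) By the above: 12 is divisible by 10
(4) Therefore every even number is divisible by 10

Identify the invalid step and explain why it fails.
Step 3: By the above: 12 is divisible by 10

Step 3 commits the fallacy of affirming the consequent. The known fact 'divisible by 10 → even' does NOT imply 'even → divisible by 10'. That would be the converse, which is false. For example, 12 is even but 12 ÷ 10 = 1.20, which is not an integer.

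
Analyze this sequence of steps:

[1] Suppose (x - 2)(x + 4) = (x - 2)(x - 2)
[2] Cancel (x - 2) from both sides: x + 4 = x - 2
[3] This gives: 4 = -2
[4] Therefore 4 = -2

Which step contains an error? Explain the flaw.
Step 2: Cancel (x - 2) from both sides: x + 4 = x - 2

Step 2 cancels (x - 2) from both sides. This is only valid if (x - 2) ≠ 0, i.e., x ≠ 2. When x = 2, both sides equal zero regardless of the other factors. The correct approach requires considering x = 2 as a separate case.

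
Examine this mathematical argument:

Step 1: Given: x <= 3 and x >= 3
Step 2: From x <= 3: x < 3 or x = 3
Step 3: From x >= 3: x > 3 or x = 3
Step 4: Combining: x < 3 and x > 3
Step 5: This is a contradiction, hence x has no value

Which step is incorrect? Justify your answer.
Step 4: Combining: x < 3 and x > 3

Step 4 incorrectly combines the conditions. From x <= 3 and x >= 3, the intersection is x = 3. The error treats the 'or' cases as 'and' requirements. The correct conclusion is that x = 3 is the unique solution, not that no solution exists.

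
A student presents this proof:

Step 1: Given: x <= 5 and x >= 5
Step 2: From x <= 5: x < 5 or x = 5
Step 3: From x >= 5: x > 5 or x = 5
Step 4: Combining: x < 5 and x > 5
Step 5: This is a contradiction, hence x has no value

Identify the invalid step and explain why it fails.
Step 4: Combining: x < 5 and x > 5

Step 4 incorrectly combines the conditions. From x <= 5 and x >= 5, the intersection is x = 5. The error treats the 'or' cases as 'and' requirements. The correct conclusion is that x = 5 is the unique solution, not that no solution exists.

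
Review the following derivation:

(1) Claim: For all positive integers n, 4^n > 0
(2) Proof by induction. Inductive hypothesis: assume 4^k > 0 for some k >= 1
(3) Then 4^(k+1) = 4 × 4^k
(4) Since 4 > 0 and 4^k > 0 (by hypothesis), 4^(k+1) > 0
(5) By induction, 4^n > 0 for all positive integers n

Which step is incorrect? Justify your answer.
Step 5: By induction, 4^n > 0 for all positive integers n

Step 5 concludes the proof by induction, but no base case was ever established. A valid induction proof requires: (1) a base case proving 4^1 > 0, and (2) an inductive step showing IF 4^k > 0 THEN 4^(k+1) > 0. Steps 2-4 correctly establish the inductive step, but without the base case the conclusion in step 5 does not follow.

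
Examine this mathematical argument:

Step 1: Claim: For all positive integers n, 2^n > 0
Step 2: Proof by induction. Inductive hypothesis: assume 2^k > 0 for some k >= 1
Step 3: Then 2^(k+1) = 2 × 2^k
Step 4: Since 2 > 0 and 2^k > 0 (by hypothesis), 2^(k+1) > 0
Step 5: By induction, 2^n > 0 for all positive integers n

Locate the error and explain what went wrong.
Step 5: By induction, 2^n > 0 for all positive integers n

Step 5 concludes the proof by induction, but no base case was ever established. A valid induction proof requires: (1) a base case proving 2^1 > 0, and (2) an inductive step showing IF 2^k > 0 THEN 2^(k+1) > 0. Steps 2-4 correctly establish the inductive step, but without the base case the conclusion in step 5 does not follow.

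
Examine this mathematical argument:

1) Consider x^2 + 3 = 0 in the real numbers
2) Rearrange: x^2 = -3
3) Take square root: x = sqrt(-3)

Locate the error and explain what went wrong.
Step 3: Take square root: x = sqrt(-3)

Step 3 takes the square root of -3, which is negative. In the real number system, the square root of a negative number is undefined. The equation x^2 + 3 = 0 has no real solutions. Square roots of negative numbers only exist in the complex numbers.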